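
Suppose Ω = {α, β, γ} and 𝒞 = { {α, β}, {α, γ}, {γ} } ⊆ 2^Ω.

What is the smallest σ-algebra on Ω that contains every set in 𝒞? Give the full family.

Initial family (5 sets): { ∅, {γ}, {α, β}, {α, γ}, Ω }.
Round 1: 1 new —
  {β}  = Ω∖{α, γ}
  [6 total]
Round 2: 1 new —
  {β, γ}  = {γ} ∪ {β}
  [7 total]
Round 3: +1 →
  {α}  = Ω∖{β, γ}
  [8 total]
Round 4: already closed under ᶜ and ∪.

Hence σ(𝒞) has 8 members: { ∅, {α}, {β}, {γ}, {α, β}, {α, γ}, {β, γ}, Ω }.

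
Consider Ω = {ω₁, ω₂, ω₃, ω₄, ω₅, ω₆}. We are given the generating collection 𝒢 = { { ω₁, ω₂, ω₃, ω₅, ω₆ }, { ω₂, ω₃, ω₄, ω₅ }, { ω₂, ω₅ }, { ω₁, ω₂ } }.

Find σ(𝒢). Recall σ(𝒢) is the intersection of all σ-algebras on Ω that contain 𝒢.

σ(𝒢) (64 sets): { {}, { ω₁ }, { ω₂ }, { ω₃ }, { ω₄ }, { ω₅ }, { ω₆ }, { ω₁, ω₂ }, { ω₁, ω₃ }, { ω₁, ω₄ }, { ω₁, ω₅ }, { ω₁, ω₆ }, { ω₂, ω₃ }, { ω₂, ω₄ }, { ω₂, ω₅ }, { ω₂, ω₆ }, { ω₃, ω₄ }, { ω₃, ω₅ }, { ω₃, ω₆ }, { ω₄, ω₅ }, { ω₄, ω₆ }, { ω₅, ω₆ }, { ω₁, ω₂, ω₃ }, { ω₁, ω₂, ω₄ }, { ω₁, ω₂, ω₅ }, { ω₁, ω₂, ω₆ }, { ω₁, ω₃, ω₄ }, { ω₁, ω₃, ω₅ }, { ω₁, ω₃, ω₆ }, { ω₁, ω₄, ω₅ }, { ω₁, ω₄, ω₆ }, { ω₁, ω₅, ω₆ }, { ω₂, ω₃, ω₄ }, { ω₂, ω₃, ω₅ }, { ω₂, ω₃, ω₆ }, { ω₂, ω₄, ω₅ }, { ω₂, ω₄, ω₆ }, { ω₂, ω₅, ω₆ }, { ω₃, ω₄, ω₅ }, { ω₃, ω₄, ω₆ }, { ω₃, ω₅, ω₆ }, { ω₄, ω₅, ω₆ }, { ω₁, ω₂, ω₃, ω₄ }, { ω₁, ω₂, ω₃, ω₅ }, { ω₁, ω₂, ω₃, ω₆ }, { ω₁, ω₂, ω₄, ω₅ }, { ω₁, ω₂, ω₄, ω₆ }, { ω₁, ω₂, ω₅, ω₆ }, { ω₁, ω₃, ω₄, ω₅ }, { ω₁, ω₃, ω₄, ω₆ }, { ω₁, ω₃, ω₅, ω₆ }, { ω₁, ω₄, ω₅, ω₆ }, { ω₂, ω₃, ω₄, ω₅ }, { ω₂, ω₃, ω₄, ω₆ }, { ω₂, ω₃, ω₅, ω₆ }, { ω₂, ω₄, ω₅, ω₆ }, { ω₃, ω₄, ω₅, ω₆ }, { ω₁, ω₂, ω₃, ω₄, ω₅ }, { ω₁, ω₂, ω₃, ω₄, ω₆ }, { ω₁, ω₂, ω₃, ω₅, ω₆ }, { ω₁, ω₂, ω₄, ω₅, ω₆ }, { ω₁, ω₃, ω₄, ω₅, ω₆ }, { ω₂, ω₃, ω₄, ω₅, ω₆ }, Ω }

Derivation:
Take S₀ = 𝒢 ∪ {∅, Ω} = { {}, { ω₁, ω₂ }, { ω₂, ω₅ }, { ω₂, ω₃, ω₄, ω₅ }, { ω₁, ω₂, ω₃, ω₅, ω₆ }, Ω }.
Step 1: 6 new —
  { ω₄ }  = Ω∖{ ω₁, ω₂, ω₃, ω₅, ω₆ }
  { ω₁, ω₆ }  = Ω∖{ ω₂, ω₃, ω₄, ω₅ }
  { ω₁, ω₂, ω₅ }  = { ω₂, ω₅ } ∪ { ω₁, ω₂ }
  { ω₁, ω₃, ω₄, ω₆ }  = Ω∖{ ω₂, ω₅ }
  { ω₃, ω₄, ω₅, ω₆ }  = Ω∖{ ω₁, ω₂ }
  { ω₁, ω₂, ω₃, ω₄, ω₅ }  = { ω₁, ω₂ } ∪ { ω₂, ω₃, ω₄, ω₅ }
  [12 total]
Step 2. New:
  { ω₆ }  = Ω∖{ ω₁, ω₂, ω₃, ω₄, ω₅ }
  { ω₁, ω₂, ω₄ }  = { ω₁, ω₂ } ∪ { ω₄ }
  { ω₁, ω₂, ω₆ }  = { ω₁, ω₂ } ∪ { ω₁, ω₆ }
  { ω₁, ω₄, ω₆ }  = { ω₁, ω₆ } ∪ { ω₄ }
  { ω₂, ω₄, ω₅ }  = { ω₂, ω₅ } ∪ { ω₄ }
  { ω₃, ω₄, ω₆ }  = Ω∖{ ω₁, ω₂, ω₅ }
  { ω₁, ω₂, ω₄, ω₅ }  = { ω₁, ω₂, ω₅ } ∪ { ω₄ }
  { ω₁, ω₂, ω₅, ω₆ }  = { ω₂, ω₅ } ∪ { ω₁, ω₆ }
  { ω₁, ω₂, ω₃, ω₄, ω₆ }  = { ω₁, ω₂ } ∪ { ω₁, ω₃, ω₄, ω₆ }
  { ω₁, ω₃, ω₄, ω₅, ω₆ }  = { ω₃, ω₄, ω₅, ω₆ } ∪ { ω₁, ω₆ }
  { ω₂, ω₃, ω₄, ω₅, ω₆ }  = { ω₂, ω₅ } ∪ { ω₃, ω₄, ω₅, ω₆ }
  [23 total]
Step 3 (14 new):
  { ω₁ }  = Ω∖{ ω₂, ω₃, ω₄, ω₅, ω₆ }
  { ω₂ }  = Ω∖{ ω₁, ω₃, ω₄, ω₅, ω₆ }
  { ω₅ }  = Ω∖{ ω₁, ω₂, ω₃, ω₄, ω₆ }
  { ω₃, ω₄ }  = Ω∖{ ω₁, ω₂, ω₅, ω₆ }
  { ω₃, ω₆ }  = Ω∖{ ω₁, ω₂, ω₄, ω₅ }
  { ω₄, ω₆ }  = { ω₆ } ∪ { ω₄ }
  { ω₁, ω₃, ω₆ }  = Ω∖{ ω₂, ω₄, ω₅ }
  { ω₂, ω₃, ω₅ }  = Ω∖{ ω₁, ω₄, ω₆ }
  { ω₂, ω₅, ω₆ }  = { ω₂, ω₅ } ∪ { ω₆ }
  { ω₃, ω₄, ω₅ }  = Ω∖{ ω₁, ω₂, ω₆ }
  { ω₃, ω₅, ω₆ }  = Ω∖{ ω₁, ω₂, ω₄ }
  { ω₁, ω₂, ω₄, ω₆ }  = { ω₁, ω₆ } ∪ { ω₁, ω₂, ω₄ }
  { ω₂, ω₄, ω₅, ω₆ }  = { ω₂, ω₄, ω₅ } ∪ { ω₆ }
  { ω₁, ω₂, ω₄, ω₅, ω₆ }  = { ω₂, ω₅ } ∪ { ω₁, ω₄, ω₆ }
  [37 total]
Step 4. New:
  { ω₃ }  = Ω∖{ ω₁, ω₂, ω₄, ω₅, ω₆ }
  { ω₁, ω₃ }  = Ω∖{ ω₂, ω₄, ω₅, ω₆ }
  { ω₁, ω₄ }  = { ω₁ } ∪ { ω₄ }
  { ω₁, ω₅ }  = { ω₁ } ∪ { ω₅ }
  { ω₂, ω₄ }  = { ω₂ } ∪ { ω₄ }
  { ω₂, ω₆ }  = { ω₂ } ∪ { ω₆ }
  { ω₃, ω₅ }  = Ω∖{ ω₁, ω₂, ω₄, ω₆ }
  { ω₄, ω₅ }  = { ω₅ } ∪ { ω₄ }
  { ω₅, ω₆ }  = { ω₆ } ∪ { ω₅ }
  { ω₁, ω₃, ω₄ }  = Ω∖{ ω₂, ω₅, ω₆ }
  { ω₁, ω₅, ω₆ }  = { ω₁, ω₆ } ∪ { ω₅ }
  { ω₂, ω₃, ω₄ }  = { ω₃, ω₄ } ∪ { ω₂ }
  { ω₂, ω₃, ω₆ }  = { ω₂ } ∪ { ω₃, ω₆ }
  { ω₂, ω₄, ω₆ }  = { ω₂ } ∪ { ω₄, ω₆ }
  { ω₄, ω₅, ω₆ }  = { ω₅ } ∪ { ω₄, ω₆ }
  { ω₁, ω₂, ω₃, ω₄ }  = { ω₃, ω₄ } ∪ { ω₁, ω₂ }
  { ω₁, ω₂, ω₃, ω₅ }  = Ω∖{ ω₄, ω₆ }
  { ω₁, ω₂, ω₃, ω₆ }  = { ω₁, ω₂ } ∪ { ω₁, ω₃, ω₆ }
  { ω₁, ω₃, ω₄, ω₅ }  = { ω₃, ω₄, ω₅ } ∪ { ω₁ }
  { ω₁, ω₃, ω₅, ω₆ }  = { ω₁ } ∪ { ω₃, ω₅, ω₆ }
  { ω₁, ω₄, ω₅, ω₆ }  = { ω₁, ω₄, ω₆ } ∪ { ω₅ }
  { ω₂, ω₃, ω₄, ω₆ }  = { ω₂ } ∪ { ω₃, ω₄, ω₆ }
  { ω₂, ω₃, ω₅, ω₆ }  = { ω₂, ω₅ } ∪ { ω₃, ω₆ }
  [60 total]
Step 5 (4 new):
  { ω₂, ω₃ }  = Ω∖{ ω₁, ω₄, ω₅, ω₆ }
  { ω₁, ω₂, ω₃ }  = Ω∖{ ω₄, ω₅, ω₆ }
  { ω₁, ω₃, ω₅ }  = Ω∖{ ω₂, ω₄, ω₆ }
  { ω₁, ω₄, ω₅ }  = Ω∖{ ω₂, ω₃, ω₆ }
  [64 total]
Step 6: closed — nothing new.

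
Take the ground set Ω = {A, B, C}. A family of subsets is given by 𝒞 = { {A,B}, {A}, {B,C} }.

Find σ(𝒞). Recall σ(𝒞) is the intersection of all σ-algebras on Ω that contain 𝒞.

σ(𝒞) = { {}, {A}, {B}, {C}, {A,B}, {A,C}, {B,C}, Ω }

Derivation:
Initial family (5 sets): { {}, {A}, {A,B}, {B,C}, Ω }.
Iteration 1 (1 new):
  {C}  = ᶜ of {A,B}
  (now 6)
Iteration 2 adds 1:
  {A,C}  = {C} ∪ {A}
  (now 7)
Iteration 3: 1 new —
  {B}  = ᶜ of {A,C}
  (now 8)
Iteration 4: stable.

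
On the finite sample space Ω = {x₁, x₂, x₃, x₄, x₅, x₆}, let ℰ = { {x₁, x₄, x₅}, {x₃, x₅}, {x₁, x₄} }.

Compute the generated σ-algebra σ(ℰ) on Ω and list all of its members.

Initial family (5 sets): { {}, {x₁, x₄}, {x₃, x₅}, {x₁, x₄, x₅}, Ω }.
Iteration 1. New:
  {x₂, x₃, x₆}  = {x₁, x₄, x₅}ᶜ
  {x₁, x₂, x₄, x₆}  = {x₃, x₅}ᶜ
  {x₁, x₃, x₄, x₅}  = {x₁, x₄, x₅} ∪ {x₃, x₅}
  {x₂, x₃, x₅, x₆}  = {x₁, x₄}ᶜ
  |family| = 9
Iteration 2 adds 3:
  {x₂, x₆}  = {x₁, x₃, x₄, x₅}ᶜ
  {x₁, x₂, x₃, x₄, x₆}  = {x₁, x₂, x₄, x₆} ∪ {x₂, x₃, x₆}
  {x₁, x₂, x₄, x₅, x₆}  = {x₁, x₄, x₅} ∪ {x₁, x₂, x₄, x₆}
  |family| = 12
Iteration 3 adds 2:
  {x₃}  = {x₁, x₂, x₄, x₅, x₆}ᶜ
  {x₅}  = {x₁, x₂, x₃, x₄, x₆}ᶜ
  |family| = 14
Iteration 4: 2 new —
  {x₁, x₃, x₄}  = {x₃} ∪ {x₁, x₄}
  {x₂, x₅, x₆}  = {x₂, x₆} ∪ {x₅}
  |family| = 16
Iteration 5 adds nothing — fixpoint reached.

|σ(ℰ)| = 16.  σ(ℰ) = { {}, {x₃}, {x₅}, {x₁, x₄}, {x₂, x₆}, {x₃, x₅}, {x₁, x₃, x₄}, {x₁, x₄, x₅}, {x₂, x₃, x₆}, {x₂, x₅, x₆}, {x₁, x₂, x₄, x₆}, {x₁, x₃, x₄, x₅}, {x₂, x₃, x₅, x₆}, {x₁, x₂, x₃, x₄, x₆}, {x₁, x₂, x₄, x₅, x₆}, Ω }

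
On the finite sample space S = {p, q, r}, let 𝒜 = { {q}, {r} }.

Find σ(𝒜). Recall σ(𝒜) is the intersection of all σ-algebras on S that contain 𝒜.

|σ(𝒜)| = 8.  σ(𝒜) = { ∅, {p}, {q}, {r}, {p,q}, {p,r}, {q,r}, S }

Working:
Start: 𝒜 ∪ {∅, S} = { ∅, {q}, {r}, S }.
Pass 1: +3 →
  {p,q}  = S∖{r}
  {p,r}  = S∖{q}
  {q,r}  = {r} ∪ {q}
  (now 7)
Pass 2. New:
  {p}  = S∖{q,r}
  (now 8)
Pass 3 adds nothing — fixpoint reached.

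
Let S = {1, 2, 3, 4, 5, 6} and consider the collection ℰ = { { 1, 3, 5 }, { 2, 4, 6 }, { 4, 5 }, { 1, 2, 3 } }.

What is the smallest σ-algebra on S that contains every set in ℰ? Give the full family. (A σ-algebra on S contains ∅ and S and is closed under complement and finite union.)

Start: ℰ ∪ {∅, S} = { {  }, { 4, 5 }, { 1, 2, 3 }, { 1, 3, 5 }, { 2, 4, 6 }, S }.
Iteration 1: 7 new —
  { 4, 5, 6 }  = { 1, 2, 3 }ᶜ
  { 1, 2, 3, 5 }  = { 1, 2, 3 } ∪ { 1, 3, 5 }
  { 1, 2, 3, 6 }  = { 4, 5 }ᶜ
  { 1, 3, 4, 5 }  = { 4, 5 } ∪ { 1, 3, 5 }
  { 2, 4, 5, 6 }  = { 4, 5 } ∪ { 2, 4, 6 }
  { 1, 2, 3, 4, 5 }  = { 4, 5 } ∪ { 1, 2, 3 }
  { 1, 2, 3, 4, 6 }  = { 2, 4, 6 } ∪ { 1, 2, 3 }
  (now 13)
Iteration 2 (7 new):
  { 5 }  = { 1, 2, 3, 4, 6 }ᶜ
  { 6 }  = { 1, 2, 3, 4, 5 }ᶜ
  { 1, 3 }  = { 2, 4, 5, 6 }ᶜ
  { 2, 6 }  = { 1, 3, 4, 5 }ᶜ
  { 4, 6 }  = { 1, 2, 3, 5 }ᶜ
  { 1, 2, 3, 5, 6 }  = { 1, 3, 5 } ∪ { 1, 2, 3, 6 }
  { 1, 3, 4, 5, 6 }  = { 1, 3, 5 } ∪ { 4, 5, 6 }
  (now 20)
Iteration 3 adds 7:
  { 2 }  = { 1, 3, 4, 5, 6 }ᶜ
  { 4 }  = { 1, 2, 3, 5, 6 }ᶜ
  { 5, 6 }  = { 6 } ∪ { 5 }
  { 1, 3, 6 }  = { 1, 3 } ∪ { 6 }
  { 2, 5, 6 }  = { 2, 6 } ∪ { 5 }
  { 1, 3, 4, 6 }  = { 1, 3 } ∪ { 4, 6 }
  { 1, 3, 5, 6 }  = { 1, 3, 5 } ∪ { 6 }
  (now 27)
Iteration 4 (5 new):
  { 2, 4 }  = { 1, 3, 5, 6 }ᶜ
  { 2, 5 }  = { 1, 3, 4, 6 }ᶜ
  { 1, 3, 4 }  = { 2, 5, 6 }ᶜ
  { 2, 4, 5 }  = { 1, 3, 6 }ᶜ
  { 1, 2, 3, 4 }  = { 5, 6 }ᶜ
  (now 32)
Iteration 5: already closed under ᶜ and ∪.

|σ(ℰ)| = 32.  σ(ℰ) = { {  }, { 2 }, { 4 }, { 5 }, { 6 }, { 1, 3 }, { 2, 4 }, { 2, 5 }, { 2, 6 }, { 4, 5 }, { 4, 6 }, { 5, 6 }, { 1, 2, 3 }, { 1, 3, 4 }, { 1, 3, 5 }, { 1, 3, 6 }, { 2, 4, 5 }, { 2, 4, 6 }, { 2, 5, 6 }, { 4, 5, 6 }, { 1, 2, 3, 4 }, { 1, 2, 3, 5 }, { 1, 2, 3, 6 }, { 1, 3, 4, 5 }, { 1, 3, 4, 6 }, { 1, 3, 5, 6 }, { 2, 4, 5, 6 }, { 1, 2, 3, 4, 5 }, { 1, 2, 3, 4, 6 }, { 1, 2, 3, 5, 6 }, { 1, 3, 4, 5, 6 }, S }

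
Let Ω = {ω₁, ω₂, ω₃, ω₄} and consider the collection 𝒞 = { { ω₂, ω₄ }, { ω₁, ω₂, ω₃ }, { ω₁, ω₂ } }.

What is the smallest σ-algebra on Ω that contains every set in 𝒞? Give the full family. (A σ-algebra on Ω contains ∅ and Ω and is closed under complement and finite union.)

σ(𝒞) (16 sets): { ∅, { ω₁ }, { ω₂ }, { ω₃ }, { ω₄ }, { ω₁, ω₂ }, { ω₁, ω₃ }, { ω₁, ω₄ }, { ω₂, ω₃ }, { ω₂, ω₄ }, { ω₃, ω₄ }, { ω₁, ω₂, ω₃ }, { ω₁, ω₂, ω₄ }, { ω₁, ω₃, ω₄ }, { ω₂, ω₃, ω₄ }, Ω }

Check:
Begin from { ∅, { ω₁, ω₂ }, { ω₂, ω₄ }, { ω₁, ω₂, ω₃ }, Ω } (that is, 𝒞 plus ∅ and Ω).
Pass 1: +4 →
  { ω₄ }  = ᶜ of { ω₁, ω₂, ω₃ }
  { ω₁, ω₃ }  = ᶜ of { ω₂, ω₄ }
  { ω₃, ω₄ }  = ᶜ of { ω₁, ω₂ }
  { ω₁, ω₂, ω₄ }  = { ω₁, ω₂ } ∪ { ω₂, ω₄ }
  — 9 sets.
Pass 2: +3 →
  { ω₃ }  = ᶜ of { ω₁, ω₂, ω₄ }
  { ω₁, ω₃, ω₄ }  = { ω₃, ω₄ } ∪ { ω₁, ω₃ }
  { ω₂, ω₃, ω₄ }  = { ω₃, ω₄ } ∪ { ω₂, ω₄ }
  — 12 sets.
Pass 3 (2 new):
  { ω₁ }  = ᶜ of { ω₂, ω₃, ω₄ }
  { ω₂ }  = ᶜ of { ω₁, ω₃, ω₄ }
  — 14 sets.
Pass 4 adds 2:
  { ω₁, ω₄ }  = { ω₄ } ∪ { ω₁ }
  { ω₂, ω₃ }  = { ω₃ } ∪ { ω₂ }
  — 16 sets.
Pass 5: no new sets; the family is a σ-algebra.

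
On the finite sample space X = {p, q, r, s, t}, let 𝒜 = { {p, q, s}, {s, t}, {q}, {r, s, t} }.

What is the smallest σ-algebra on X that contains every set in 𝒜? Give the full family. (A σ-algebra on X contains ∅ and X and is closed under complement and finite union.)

|σ(𝒜)| = 32.  σ(𝒜) = { {}, {p}, {q}, {r}, {s}, {t}, {p, q}, {p, r}, {p, s}, {p, t}, {q, r}, {q, s}, {q, t}, {r, s}, {r, t}, {s, t}, {p, q, r}, {p, q, s}, {p, q, t}, {p, r, s}, {p, r, t}, {p, s, t}, {q, r, s}, {q, r, t}, {q, s, t}, {r, s, t}, {p, q, r, s}, {p, q, r, t}, {p, q, s, t}, {p, r, s, t}, {q, r, s, t}, X }

Trace:
Take S₀ = 𝒜 ∪ {∅, X} = { {}, {q}, {s, t}, {p, q, s}, {r, s, t}, X }.
Iteration 1: +7 →
  {p, q}  = complement {r, s, t}
  {r, t}  = complement {p, q, s}
  {p, q, r}  = complement {s, t}
  {q, s, t}  = {s, t} ∪ {q}
  {p, q, s, t}  = {s, t} ∪ {p, q, s}
  {p, r, s, t}  = complement {q}
  {q, r, s, t}  = {r, s, t} ∪ {q}
  (now 13)
Iteration 2 (6 new):
  {p}  = complement {q, r, s, t}
  {r}  = complement {p, q, s, t}
  {p, r}  = complement {q, s, t}
  {q, r, t}  = {q} ∪ {r, t}
  {p, q, r, s}  = {p, q, r} ∪ {p, q, s}
  {p, q, r, t}  = {p, q, r} ∪ {r, t}
  (now 19)
Iteration 3 (6 new):
  {s}  = complement {p, q, r, t}
  {t}  = complement {p, q, r, s}
  {p, s}  = complement {q, r, t}
  {q, r}  = {q} ∪ {r}
  {p, r, t}  = {p, r} ∪ {r, t}
  {p, s, t}  = {s, t} ∪ {p}
  (now 25)
Iteration 4. New:
  {p, t}  = {t} ∪ {p}
  {q, s}  = complement {p, r, t}
  {q, t}  = {q} ∪ {t}
  {r, s}  = {r} ∪ {s}
  {p, q, t}  = {p, q} ∪ {t}
  {p, r, s}  = {r} ∪ {p, s}
  {q, r, s}  = {q, r} ∪ {s}
  (now 32)
Iteration 5: no new sets; the family is a σ-algebra.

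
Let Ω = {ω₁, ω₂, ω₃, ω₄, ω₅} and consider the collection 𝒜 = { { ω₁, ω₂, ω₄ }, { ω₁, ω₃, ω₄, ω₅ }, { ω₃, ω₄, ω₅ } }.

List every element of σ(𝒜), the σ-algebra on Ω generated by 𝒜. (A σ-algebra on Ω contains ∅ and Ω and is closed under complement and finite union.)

σ(𝒜) (16 sets): { {  }, { ω₁ }, { ω₂ }, { ω₄ }, { ω₁, ω₂ }, { ω₁, ω₄ }, { ω₂, ω₄ }, { ω₃, ω₅ }, { ω₁, ω₂, ω₄ }, { ω₁, ω₃, ω₅ }, { ω₂, ω₃, ω₅ }, { ω₃, ω₄, ω₅ }, { ω₁, ω₂, ω₃, ω₅ }, { ω₁, ω₃, ω₄, ω₅ }, { ω₂, ω₃, ω₄, ω₅ }, Ω }

Check:
Seed the family with 𝒜 together with ∅ and Ω: { {  }, { ω₁, ω₂, ω₄ }, { ω₃, ω₄, ω₅ }, { ω₁, ω₃, ω₄, ω₅ }, Ω }.
Round 1 (3 new):
  { ω₂ }  = complement { ω₁, ω₃, ω₄, ω₅ }
  { ω₁, ω₂ }  = complement { ω₃, ω₄, ω₅ }
  { ω₃, ω₅ }  = complement { ω₁, ω₂, ω₄ }
Round 2: 3 new —
  { ω₂, ω₃, ω₅ }  = { ω₃, ω₅ } ∪ { ω₂ }
  { ω₁, ω₂, ω₃, ω₅ }  = { ω₃, ω₅ } ∪ { ω₁, ω₂ }
  { ω₂, ω₃, ω₄, ω₅ }  = { ω₂ } ∪ { ω₃, ω₄, ω₅ }
Round 3 adds 3:
  { ω₁ }  = complement { ω₂, ω₃, ω₄, ω₅ }
  { ω₄ }  = complement { ω₁, ω₂, ω₃, ω₅ }
  { ω₁, ω₄ }  = complement { ω₂, ω₃, ω₅ }
Round 4. New:
  { ω₂, ω₄ }  = { ω₄ } ∪ { ω₂ }
  { ω₁, ω₃, ω₅ }  = { ω₃, ω₅ } ∪ { ω₁ }
After Round 5 the family is unchanged; done.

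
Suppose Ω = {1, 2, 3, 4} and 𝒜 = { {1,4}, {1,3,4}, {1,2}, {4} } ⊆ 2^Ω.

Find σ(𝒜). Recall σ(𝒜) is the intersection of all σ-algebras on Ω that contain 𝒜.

Seed the family with 𝒜 together with ∅ and Ω: { {}, {4}, {1,2}, {1,4}, {1,3,4}, Ω }.
Step 1: 5 new —
  {2}  = {1,3,4}ᶜ
  {2,3}  = {1,4}ᶜ
  {3,4}  = {1,2}ᶜ
  {1,2,3}  = {4}ᶜ
  {1,2,4}  = {1,4} ∪ {1,2}
  (now 11)
Step 2: 3 new —
  {3}  = {1,2,4}ᶜ
  {2,4}  = {2} ∪ {4}
  {2,3,4}  = {3,4} ∪ {2}
  (now 14)
Step 3: +2 →
  {1}  = {2,3,4}ᶜ
  {1,3}  = {2,4}ᶜ
  (now 16)
Step 4: no new sets; the family is a σ-algebra.

|σ(𝒜)| = 16.  σ(𝒜) = { {}, {1}, {2}, {3}, {4}, {1,2}, {1,3}, {1,4}, {2,3}, {2,4}, {3,4}, {1,2,3}, {1,2,4}, {1,3,4}, {2,3,4}, Ω }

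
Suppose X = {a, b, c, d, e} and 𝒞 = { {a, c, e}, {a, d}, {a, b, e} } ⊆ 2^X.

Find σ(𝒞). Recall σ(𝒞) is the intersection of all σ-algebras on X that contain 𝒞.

Begin from { ∅, {a, d}, {a, b, e}, {a, c, e}, X } (that is, 𝒞 plus ∅ and X).
Pass 1: 6 new —
  {b, d}  = {a, c, e}ᶜ
  {c, d}  = {a, b, e}ᶜ
  {b, c, e}  = {a, d}ᶜ
  {a, b, c, e}  = {a, b, e} ∪ {a, c, e}
  {a, b, d, e}  = {a, b, e} ∪ {a, d}
  {a, c, d, e}  = {a, d} ∪ {a, c, e}
  |family| = 11
Pass 2: +7 →
  {b}  = {a, c, d, e}ᶜ
  {c}  = {a, b, d, e}ᶜ
  {d}  = {a, b, c, e}ᶜ
  {a, b, d}  = {a, d} ∪ {b, d}
  {a, c, d}  = {c, d} ∪ {a, d}
  {b, c, d}  = {c, d} ∪ {b, d}
  {b, c, d, e}  = {c, d} ∪ {b, c, e}
  |family| = 18
Pass 3: +6 →
  {a}  = {b, c, d, e}ᶜ
  {a, e}  = {b, c, d}ᶜ
  {b, c}  = {c} ∪ {b}
  {b, e}  = {a, c, d}ᶜ
  {c, e}  = {a, b, d}ᶜ
  {a, b, c, d}  = {c} ∪ {a, b, d}
  |family| = 24
Pass 4. New:
  {e}  = {a, b, c, d}ᶜ
  {a, b}  = {b} ∪ {a}
  {a, c}  = {c} ∪ {a}
  {a, b, c}  = {b, c} ∪ {a}
  {a, d, e}  = {b, c}ᶜ
  {b, d, e}  = {b, e} ∪ {d}
  {c, d, e}  = {c, d} ∪ {c, e}
  |family| = 31
Pass 5 (1 new):
  {d, e}  = {a, b, c}ᶜ
  |family| = 32
Pass 6: stable.

Hence σ(𝒞) has 32 members: { ∅, {a}, {b}, {c}, {d}, {e}, {a, b}, {a, c}, {a, d}, {a, e}, {b, c}, {b, d}, {b, e}, {c, d}, {c, e}, {d, e}, {a, b, c}, {a, b, d}, {a, b, e}, {a, c, d}, {a, c, e}, {a, d, e}, {b, c, d}, {b, c, e}, {b, d, e}, {c, d, e}, {a, b, c, d}, {a, b, c, e}, {a, b, d, e}, {a, c, d, e}, {b, c, d, e}, X }.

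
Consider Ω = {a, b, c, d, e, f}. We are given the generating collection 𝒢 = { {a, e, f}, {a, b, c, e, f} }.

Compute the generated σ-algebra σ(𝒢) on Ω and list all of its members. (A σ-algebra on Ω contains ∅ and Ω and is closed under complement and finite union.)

σ(𝒢) (8 sets): { {}, {d}, {b, c}, {a, e, f}, {b, c, d}, {a, d, e, f}, {a, b, c, e, f}, Ω }

Trace:
Take S₀ = 𝒢 ∪ {∅, Ω} = { {}, {a, e, f}, {a, b, c, e, f}, Ω }.
Step 1. New:
  {d}  = ᶜ of {a, b, c, e, f}
  {b, c, d}  = ᶜ of {a, e, f}
  [6 total]
Step 2: +1 →
  {a, d, e, f}  = {a, e, f} ∪ {d}
  [7 total]
Step 3: 1 new —
  {b, c}  = ᶜ of {a, d, e, f}
  [8 total]
Step 4: closed — nothing new.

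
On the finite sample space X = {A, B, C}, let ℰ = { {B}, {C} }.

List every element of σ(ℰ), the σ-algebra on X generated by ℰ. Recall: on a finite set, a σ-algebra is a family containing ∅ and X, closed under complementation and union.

σ(ℰ) (8 sets): { {}, {A}, {B}, {C}, {A, B}, {A, C}, {B, C}, X }

Derivation:
Start: ℰ ∪ {∅, X} = { {}, {B}, {C}, X }.
Step 1 adds 3:
  {A, B}  = complement {C}
  {A, C}  = complement {B}
  {B, C}  = {C} ∪ {B}
Step 2 adds 1:
  {A}  = complement {B, C}
After Step 3 the family is unchanged; done.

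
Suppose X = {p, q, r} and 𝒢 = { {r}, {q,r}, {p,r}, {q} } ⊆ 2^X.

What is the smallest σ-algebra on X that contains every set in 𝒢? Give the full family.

Start: 𝒢 ∪ {∅, X} = { ∅, {q}, {r}, {p,r}, {q,r}, X }.
Pass 1: +2 →
  {p}  = {q,r}ᶜ
  {p,q}  = {r}ᶜ
  (now 8)
After Pass 2 the family is unchanged; done.

σ(𝒢) = { ∅, {p}, {q}, {r}, {p,q}, {p,r}, {q,r}, X }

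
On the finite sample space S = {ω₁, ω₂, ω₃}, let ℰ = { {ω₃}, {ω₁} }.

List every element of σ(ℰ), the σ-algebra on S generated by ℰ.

Answer: σ(ℰ) = { ∅, {ω₁}, {ω₂}, {ω₃}, {ω₁,ω₂}, {ω₁,ω₃}, {ω₂,ω₃}, S }

Check:
Seed the family with ℰ together with ∅ and S: { ∅, {ω₁}, {ω₃}, S }.
Round 1: 3 new —
  {ω₁,ω₂}  = {ω₃}ᶜ
  {ω₁,ω₃}  = {ω₃} ∪ {ω₁}
  {ω₂,ω₃}  = {ω₁}ᶜ
  (now 7)
Round 2. New:
  {ω₂}  = {ω₁,ω₃}ᶜ
  (now 8)
Round 3: stable.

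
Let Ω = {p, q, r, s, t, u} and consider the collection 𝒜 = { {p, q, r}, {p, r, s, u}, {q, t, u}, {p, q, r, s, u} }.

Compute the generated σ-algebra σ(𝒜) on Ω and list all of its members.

Take S₀ = 𝒜 ∪ {∅, Ω} = { {}, {p, q, r}, {q, t, u}, {p, r, s, u}, {p, q, r, s, u}, Ω }.
Round 1. New:
  {t}  = {p, q, r, s, u}ᶜ
  {q, t}  = {p, r, s, u}ᶜ
  {p, r, s}  = {q, t, u}ᶜ
  {s, t, u}  = {p, q, r}ᶜ
  {p, q, r, t, u}  = {p, q, r} ∪ {q, t, u}
Round 2: 7 new —
  {s}  = {p, q, r, t, u}ᶜ
  {p, q, r, s}  = {p, q, r} ∪ {p, r, s}
  {p, q, r, t}  = {q, t} ∪ {p, q, r}
  {p, r, s, t}  = {t} ∪ {p, r, s}
  {q, s, t, u}  = {q, t} ∪ {s, t, u}
  {p, q, r, s, t}  = {q, t} ∪ {p, r, s}
  {p, r, s, t, u}  = {t} ∪ {p, r, s, u}
Round 3 (8 new):
  {q}  = {p, r, s, t, u}ᶜ
  {u}  = {p, q, r, s, t}ᶜ
  {p, r}  = {q, s, t, u}ᶜ
  {q, u}  = {p, r, s, t}ᶜ
  {s, t}  = {s} ∪ {t}
  {s, u}  = {p, q, r, t}ᶜ
  {t, u}  = {p, q, r, s}ᶜ
  {q, s, t}  = {q, t} ∪ {s}
Round 4 (6 new):
  {q, s}  = {q} ∪ {s}
  {p, r, t}  = {t} ∪ {p, r}
  {p, r, u}  = {q, s, t}ᶜ
  {q, s, u}  = {q} ∪ {s, u}
  {p, q, r, u}  = {s, t}ᶜ
  {p, r, t, u}  = {t, u} ∪ {p, r}
Round 5: closed — nothing new.

Therefore σ(𝒜) = { {}, {q}, {s}, {t}, {u}, {p, r}, {q, s}, {q, t}, {q, u}, {s, t}, {s, u}, {t, u}, {p, q, r}, {p, r, s}, {p, r, t}, {p, r, u}, {q, s, t}, {q, s, u}, {q, t, u}, {s, t, u}, {p, q, r, s}, {p, q, r, t}, {p, q, r, u}, {p, r, s, t}, {p, r, s, u}, {p, r, t, u}, {q, s, t, u}, {p, q, r, s, t}, {p, q, r, s, u}, {p, q, r, t, u}, {p, r, s, t, u}, Ω } (|σ(𝒜)| = 32).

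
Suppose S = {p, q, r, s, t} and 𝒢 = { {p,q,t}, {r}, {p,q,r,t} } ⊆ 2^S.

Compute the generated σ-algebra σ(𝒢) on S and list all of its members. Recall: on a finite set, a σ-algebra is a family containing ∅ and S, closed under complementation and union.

Answer: σ(𝒢) = { {}, {r}, {s}, {r,s}, {p,q,t}, {p,q,r,t}, {p,q,s,t}, S }

Check:
Take S₀ = 𝒢 ∪ {∅, S} = { {}, {r}, {p,q,t}, {p,q,r,t}, S }.
Iteration 1 (3 new):
  {s}  = {p,q,r,t}ᶜ
  {r,s}  = {p,q,t}ᶜ
  {p,q,s,t}  = {r}ᶜ
Iteration 2 adds nothing — fixpoint reached.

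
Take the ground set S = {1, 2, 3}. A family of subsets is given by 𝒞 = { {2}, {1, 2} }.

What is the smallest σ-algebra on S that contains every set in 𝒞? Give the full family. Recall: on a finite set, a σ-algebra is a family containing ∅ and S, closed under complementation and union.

Seed the family with 𝒞 together with ∅ and S: { ∅, {2}, {1, 2}, S }.
Iteration 1: +2 →
  {3}  = complement {1, 2}
  {1, 3}  = complement {2}
  — 6 sets.
Iteration 2 adds 1:
  {2, 3}  = {3} ∪ {2}
  — 7 sets.
Iteration 3. New:
  {1}  = complement {2, 3}
  — 8 sets.
Iteration 4: no new sets; the family is a σ-algebra.

σ(𝒞) = { ∅, {1}, {2}, {3}, {1, 2}, {1, 3}, {2, 3}, S }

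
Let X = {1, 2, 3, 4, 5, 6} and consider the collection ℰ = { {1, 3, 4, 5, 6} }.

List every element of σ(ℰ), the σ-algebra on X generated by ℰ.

Answer: σ(ℰ) = { ∅, {2}, {1, 3, 4, 5, 6}, X }

Working:
Start: ℰ ∪ {∅, X} = { ∅, {1, 3, 4, 5, 6}, X }.
Step 1 (1 new):
  {2}  = complement {1, 3, 4, 5, 6}
Step 2: no new sets; the family is a σ-algebra.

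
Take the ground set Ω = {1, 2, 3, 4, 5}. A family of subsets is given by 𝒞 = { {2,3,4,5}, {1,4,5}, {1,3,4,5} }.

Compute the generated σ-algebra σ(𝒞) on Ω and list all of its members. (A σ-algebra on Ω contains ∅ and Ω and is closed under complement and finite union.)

|σ(𝒞)| = 16.  σ(𝒞) = { {}, {1}, {2}, {3}, {1,2}, {1,3}, {2,3}, {4,5}, {1,2,3}, {1,4,5}, {2,4,5}, {3,4,5}, {1,2,4,5}, {1,3,4,5}, {2,3,4,5}, Ω }

Trace:
Initial family (5 sets): { {}, {1,4,5}, {1,3,4,5}, {2,3,4,5}, Ω }.
Step 1: +3 →
  {1}  = Ω∖{2,3,4,5}
  {2}  = Ω∖{1,3,4,5}
  {2,3}  = Ω∖{1,4,5}
  [8 total]
Step 2 adds 3:
  {1,2}  = {2} ∪ {1}
  {1,2,3}  = {2,3} ∪ {1}
  {1,2,4,5}  = {1,4,5} ∪ {2}
  [11 total]
Step 3. New:
  {3}  = Ω∖{1,2,4,5}
  {4,5}  = Ω∖{1,2,3}
  {3,4,5}  = Ω∖{1,2}
  [14 total]
Step 4 (2 new):
  {1,3}  = {3} ∪ {1}
  {2,4,5}  = {4,5} ∪ {2}
  [16 total]
Step 5: stable.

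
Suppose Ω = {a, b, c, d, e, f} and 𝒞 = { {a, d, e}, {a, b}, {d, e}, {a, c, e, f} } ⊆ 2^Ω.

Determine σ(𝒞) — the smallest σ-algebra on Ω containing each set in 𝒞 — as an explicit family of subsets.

σ(𝒞) (32 sets): { ∅, {a}, {b}, {d}, {e}, {a, b}, {a, d}, {a, e}, {b, d}, {b, e}, {c, f}, {d, e}, {a, b, d}, {a, b, e}, {a, c, f}, {a, d, e}, {b, c, f}, {b, d, e}, {c, d, f}, {c, e, f}, {a, b, c, f}, {a, b, d, e}, {a, c, d, f}, {a, c, e, f}, {b, c, d, f}, {b, c, e, f}, {c, d, e, f}, {a, b, c, d, f}, {a, b, c, e, f}, {a, c, d, e, f}, {b, c, d, e, f}, Ω }

Derivation:
Start: 𝒞 ∪ {∅, Ω} = { ∅, {a, b}, {d, e}, {a, d, e}, {a, c, e, f}, Ω }.
Pass 1 (7 new):
  {b, d}  = complement {a, c, e, f}
  {b, c, f}  = complement {a, d, e}
  {a, b, c, f}  = complement {d, e}
  {a, b, d, e}  = {d, e} ∪ {a, b}
  {c, d, e, f}  = complement {a, b}
  {a, b, c, e, f}  = {a, c, e, f} ∪ {a, b}
  {a, c, d, e, f}  = {d, e} ∪ {a, c, e, f}
  (now 13)
Pass 2: +8 →
  {b}  = complement {a, c, d, e, f}
  {d}  = complement {a, b, c, e, f}
  {c, f}  = complement {a, b, d, e}
  {a, b, d}  = {a, b} ∪ {b, d}
  {b, d, e}  = {d, e} ∪ {b, d}
  {b, c, d, f}  = {b, c, f} ∪ {b, d}
  {a, b, c, d, f}  = {a, b, c, f} ∪ {b, d}
  {b, c, d, e, f}  = {c, d, e, f} ∪ {b, c, f}
  (now 21)
Pass 3. New:
  {a}  = complement {b, c, d, e, f}
  {e}  = complement {a, b, c, d, f}
  {a, e}  = complement {b, c, d, f}
  {a, c, f}  = complement {b, d, e}
  {c, d, f}  = {c, f} ∪ {d}
  {c, e, f}  = complement {a, b, d}
  (now 27)
Pass 4. New:
  {a, d}  = {a} ∪ {d}
  {b, e}  = {b} ∪ {e}
  {a, b, e}  = complement {c, d, f}
  {a, c, d, f}  = {a} ∪ {c, d, f}
  {b, c, e, f}  = {b, c, f} ∪ {e}
  (now 32)
After Pass 5 the family is unchanged; done.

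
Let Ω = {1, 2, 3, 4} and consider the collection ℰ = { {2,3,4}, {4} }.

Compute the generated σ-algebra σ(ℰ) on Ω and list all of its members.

Answer: σ(ℰ) = { {}, {1}, {4}, {1,4}, {2,3}, {1,2,3}, {2,3,4}, Ω }

Working:
Initial family (4 sets): { {}, {4}, {2,3,4}, Ω }.
Step 1 adds 2:
  {1}  = Ω∖{2,3,4}
  {1,2,3}  = Ω∖{4}
Step 2 (1 new):
  {1,4}  = {4} ∪ {1}
Step 3. New:
  {2,3}  = Ω∖{1,4}
Step 4 adds nothing — fixpoint reached.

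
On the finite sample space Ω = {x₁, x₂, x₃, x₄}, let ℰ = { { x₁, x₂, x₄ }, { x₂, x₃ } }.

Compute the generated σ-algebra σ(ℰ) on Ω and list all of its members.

Start: ℰ ∪ {∅, Ω} = { ∅, { x₂, x₃ }, { x₁, x₂, x₄ }, Ω }.
Round 1: +2 →
  { x₃ }  = complement { x₁, x₂, x₄ }
  { x₁, x₄ }  = complement { x₂, x₃ }
Round 2. New:
  { x₁, x₃, x₄ }  = { x₃ } ∪ { x₁, x₄ }
Round 3 adds 1:
  { x₂ }  = complement { x₁, x₃, x₄ }
After Round 4 the family is unchanged; done.

|σ(ℰ)| = 8.  σ(ℰ) = { ∅, { x₂ }, { x₃ }, { x₁, x₄ }, { x₂, x₃ }, { x₁, x₂, x₄ }, { x₁, x₃, x₄ }, Ω }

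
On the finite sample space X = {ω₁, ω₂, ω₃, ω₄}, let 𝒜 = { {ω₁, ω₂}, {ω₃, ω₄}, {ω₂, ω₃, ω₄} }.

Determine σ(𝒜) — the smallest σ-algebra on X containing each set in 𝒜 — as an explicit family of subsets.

Initial family (5 sets): { {}, {ω₁, ω₂}, {ω₃, ω₄}, {ω₂, ω₃, ω₄}, X }.
Step 1. New:
  {ω₁}  = ᶜ of {ω₂, ω₃, ω₄}
  — 6 sets.
Step 2: 1 new —
  {ω₁, ω₃, ω₄}  = {ω₃, ω₄} ∪ {ω₁}
  — 7 sets.
Step 3: 1 new —
  {ω₂}  = ᶜ of {ω₁, ω₃, ω₄}
  — 8 sets.
Step 4: stable.

σ(𝒜) = { {}, {ω₁}, {ω₂}, {ω₁, ω₂}, {ω₃, ω₄}, {ω₁, ω₃, ω₄}, {ω₂, ω₃, ω₄}, X }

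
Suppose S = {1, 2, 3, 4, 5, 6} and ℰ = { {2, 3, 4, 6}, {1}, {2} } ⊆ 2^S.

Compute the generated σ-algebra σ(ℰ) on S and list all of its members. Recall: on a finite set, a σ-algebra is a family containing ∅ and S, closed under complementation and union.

σ(ℰ) (16 sets): { {}, {1}, {2}, {5}, {1, 2}, {1, 5}, {2, 5}, {1, 2, 5}, {3, 4, 6}, {1, 3, 4, 6}, {2, 3, 4, 6}, {3, 4, 5, 6}, {1, 2, 3, 4, 6}, {1, 3, 4, 5, 6}, {2, 3, 4, 5, 6}, S }

Derivation:
Initial family (5 sets): { {}, {1}, {2}, {2, 3, 4, 6}, S }.
Iteration 1: 5 new —
  {1, 2}  = {2} ∪ {1}
  {1, 5}  = ᶜ of {2, 3, 4, 6}
  {1, 2, 3, 4, 6}  = {2, 3, 4, 6} ∪ {1}
  {1, 3, 4, 5, 6}  = ᶜ of {2}
  {2, 3, 4, 5, 6}  = ᶜ of {1}
  (now 10)
Iteration 2 adds 3:
  {5}  = ᶜ of {1, 2, 3, 4, 6}
  {1, 2, 5}  = {1, 2} ∪ {1, 5}
  {3, 4, 5, 6}  = ᶜ of {1, 2}
  (now 13)
Iteration 3. New:
  {2, 5}  = {2} ∪ {5}
  {3, 4, 6}  = ᶜ of {1, 2, 5}
  (now 15)
Iteration 4 (1 new):
  {1, 3, 4, 6}  = ᶜ of {2, 5}
  (now 16)
After Iteration 5 the family is unchanged; done.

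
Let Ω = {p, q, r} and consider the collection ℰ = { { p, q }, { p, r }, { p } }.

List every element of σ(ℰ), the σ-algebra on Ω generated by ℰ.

Take S₀ = ℰ ∪ {∅, Ω} = { ∅, { p }, { p, q }, { p, r }, Ω }.
Iteration 1: 3 new —
  { q }  = complement { p, r }
  { r }  = complement { p, q }
  { q, r }  = complement { p }
  — 8 sets.
Iteration 2: closed — nothing new.

Hence σ(ℰ) has 8 members: { ∅, { p }, { q }, { r }, { p, q }, { p, r }, { q, r }, Ω }.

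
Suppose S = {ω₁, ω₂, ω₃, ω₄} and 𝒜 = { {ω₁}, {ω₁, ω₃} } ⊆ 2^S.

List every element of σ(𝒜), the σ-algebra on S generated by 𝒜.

σ(𝒜) = { {}, {ω₁}, {ω₃}, {ω₁, ω₃}, {ω₂, ω₄}, {ω₁, ω₂, ω₄}, {ω₂, ω₃, ω₄}, S }

Trace:
Begin from { {}, {ω₁}, {ω₁, ω₃}, S } (that is, 𝒜 plus ∅ and S).
Iteration 1 adds 2:
  {ω₂, ω₄}  = {ω₁, ω₃}ᶜ
  {ω₂, ω₃, ω₄}  = {ω₁}ᶜ
  [6 total]
Iteration 2 (1 new):
  {ω₁, ω₂, ω₄}  = {ω₂, ω₄} ∪ {ω₁}
  [7 total]
Iteration 3: 1 new —
  {ω₃}  = {ω₁, ω₂, ω₄}ᶜ
  [8 total]
Iteration 4: stable.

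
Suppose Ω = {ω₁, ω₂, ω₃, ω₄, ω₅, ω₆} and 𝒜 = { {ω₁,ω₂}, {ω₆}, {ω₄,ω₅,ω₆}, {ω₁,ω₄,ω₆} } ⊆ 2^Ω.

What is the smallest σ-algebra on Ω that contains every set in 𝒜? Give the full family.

σ(𝒜) (64 sets): { {}, {ω₁}, {ω₂}, {ω₃}, {ω₄}, {ω₅}, {ω₆}, {ω₁,ω₂}, {ω₁,ω₃}, {ω₁,ω₄}, {ω₁,ω₅}, {ω₁,ω₆}, {ω₂,ω₃}, {ω₂,ω₄}, {ω₂,ω₅}, {ω₂,ω₆}, {ω₃,ω₄}, {ω₃,ω₅}, {ω₃,ω₆}, {ω₄,ω₅}, {ω₄,ω₆}, {ω₅,ω₆}, {ω₁,ω₂,ω₃}, {ω₁,ω₂,ω₄}, {ω₁,ω₂,ω₅}, {ω₁,ω₂,ω₆}, {ω₁,ω₃,ω₄}, {ω₁,ω₃,ω₅}, {ω₁,ω₃,ω₆}, {ω₁,ω₄,ω₅}, {ω₁,ω₄,ω₆}, {ω₁,ω₅,ω₆}, {ω₂,ω₃,ω₄}, {ω₂,ω₃,ω₅}, {ω₂,ω₃,ω₆}, {ω₂,ω₄,ω₅}, {ω₂,ω₄,ω₆}, {ω₂,ω₅,ω₆}, {ω₃,ω₄,ω₅}, {ω₃,ω₄,ω₆}, {ω₃,ω₅,ω₆}, {ω₄,ω₅,ω₆}, {ω₁,ω₂,ω₃,ω₄}, {ω₁,ω₂,ω₃,ω₅}, {ω₁,ω₂,ω₃,ω₆}, {ω₁,ω₂,ω₄,ω₅}, {ω₁,ω₂,ω₄,ω₆}, {ω₁,ω₂,ω₅,ω₆}, {ω₁,ω₃,ω₄,ω₅}, {ω₁,ω₃,ω₄,ω₆}, {ω₁,ω₃,ω₅,ω₆}, {ω₁,ω₄,ω₅,ω₆}, {ω₂,ω₃,ω₄,ω₅}, {ω₂,ω₃,ω₄,ω₆}, {ω₂,ω₃,ω₅,ω₆}, {ω₂,ω₄,ω₅,ω₆}, {ω₃,ω₄,ω₅,ω₆}, {ω₁,ω₂,ω₃,ω₄,ω₅}, {ω₁,ω₂,ω₃,ω₄,ω₆}, {ω₁,ω₂,ω₃,ω₅,ω₆}, {ω₁,ω₂,ω₄,ω₅,ω₆}, {ω₁,ω₃,ω₄,ω₅,ω₆}, {ω₂,ω₃,ω₄,ω₅,ω₆}, Ω }

Check:
Seed the family with 𝒜 together with ∅ and Ω: { {}, {ω₆}, {ω₁,ω₂}, {ω₁,ω₄,ω₆}, {ω₄,ω₅,ω₆}, Ω }.
Step 1. New:
  {ω₁,ω₂,ω₃}  = {ω₄,ω₅,ω₆}ᶜ
  {ω₁,ω₂,ω₆}  = {ω₁,ω₂} ∪ {ω₆}
  {ω₂,ω₃,ω₅}  = {ω₁,ω₄,ω₆}ᶜ
  {ω₁,ω₂,ω₄,ω₆}  = {ω₁,ω₂} ∪ {ω₁,ω₄,ω₆}
  {ω₁,ω₄,ω₅,ω₆}  = {ω₁,ω₄,ω₆} ∪ {ω₄,ω₅,ω₆}
  {ω₃,ω₄,ω₅,ω₆}  = {ω₁,ω₂}ᶜ
  {ω₁,ω₂,ω₃,ω₄,ω₅}  = {ω₆}ᶜ
  {ω₁,ω₂,ω₄,ω₅,ω₆}  = {ω₁,ω₂} ∪ {ω₄,ω₅,ω₆}
  — 14 sets.
Step 2 (11 new):
  {ω₃}  = {ω₁,ω₂,ω₄,ω₅,ω₆}ᶜ
  {ω₂,ω₃}  = {ω₁,ω₄,ω₅,ω₆}ᶜ
  {ω₃,ω₅}  = {ω₁,ω₂,ω₄,ω₆}ᶜ
  {ω₃,ω₄,ω₅}  = {ω₁,ω₂,ω₆}ᶜ
  {ω₁,ω₂,ω₃,ω₅}  = {ω₁,ω₂,ω₃} ∪ {ω₂,ω₃,ω₅}
  {ω₁,ω₂,ω₃,ω₆}  = {ω₁,ω₂,ω₃} ∪ {ω₆}
  {ω₂,ω₃,ω₅,ω₆}  = {ω₆} ∪ {ω₂,ω₃,ω₅}
  {ω₁,ω₂,ω₃,ω₄,ω₆}  = {ω₁,ω₂,ω₃} ∪ {ω₁,ω₂,ω₄,ω₆}
  {ω₁,ω₂,ω₃,ω₅,ω₆}  = {ω₂,ω₃,ω₅} ∪ {ω₁,ω₂,ω₆}
  {ω₁,ω₃,ω₄,ω₅,ω₆}  = {ω₃,ω₄,ω₅,ω₆} ∪ {ω₁,ω₄,ω₅,ω₆}
  {ω₂,ω₃,ω₄,ω₅,ω₆}  = {ω₃,ω₄,ω₅,ω₆} ∪ {ω₂,ω₃,ω₅}
  — 25 sets.
Step 3. New:
  {ω₁}  = {ω₂,ω₃,ω₄,ω₅,ω₆}ᶜ
  {ω₂}  = {ω₁,ω₃,ω₄,ω₅,ω₆}ᶜ
  {ω₄}  = {ω₁,ω₂,ω₃,ω₅,ω₆}ᶜ
  {ω₅}  = {ω₁,ω₂,ω₃,ω₄,ω₆}ᶜ
  {ω₁,ω₄}  = {ω₂,ω₃,ω₅,ω₆}ᶜ
  {ω₃,ω₆}  = {ω₆} ∪ {ω₃}
  {ω₄,ω₅}  = {ω₁,ω₂,ω₃,ω₆}ᶜ
  {ω₄,ω₆}  = {ω₁,ω₂,ω₃,ω₅}ᶜ
  {ω₂,ω₃,ω₆}  = {ω₆} ∪ {ω₂,ω₃}
  {ω₃,ω₅,ω₆}  = {ω₃,ω₅} ∪ {ω₆}
  {ω₁,ω₃,ω₄,ω₆}  = {ω₁,ω₄,ω₆} ∪ {ω₃}
  {ω₂,ω₃,ω₄,ω₅}  = {ω₃,ω₄,ω₅} ∪ {ω₂,ω₃,ω₅}
  — 37 sets.
Step 4 (25 new):
  {ω₁,ω₃}  = {ω₁} ∪ {ω₃}
  {ω₁,ω₅}  = {ω₁} ∪ {ω₅}
  {ω₁,ω₆}  = {ω₂,ω₃,ω₄,ω₅}ᶜ
  {ω₂,ω₄}  = {ω₂} ∪ {ω₄}
  {ω₂,ω₅}  = {ω₁,ω₃,ω₄,ω₆}ᶜ
  {ω₂,ω₆}  = {ω₂} ∪ {ω₆}
  {ω₃,ω₄}  = {ω₃} ∪ {ω₄}
  {ω₅,ω₆}  = {ω₆} ∪ {ω₅}
  {ω₁,ω₂,ω₄}  = {ω₃,ω₅,ω₆}ᶜ
  {ω₁,ω₂,ω₅}  = {ω₁,ω₂} ∪ {ω₅}
  {ω₁,ω₃,ω₄}  = {ω₃} ∪ {ω₁,ω₄}
  {ω₁,ω₃,ω₅}  = {ω₁} ∪ {ω₃,ω₅}
  {ω₁,ω₃,ω₆}  = {ω₁} ∪ {ω₃,ω₆}
  {ω₁,ω₄,ω₅}  = {ω₂,ω₃,ω₆}ᶜ
  {ω₂,ω₃,ω₄}  = {ω₂,ω₃} ∪ {ω₄}
  {ω₂,ω₄,ω₅}  = {ω₂} ∪ {ω₄,ω₅}
  {ω₂,ω₄,ω₆}  = {ω₂} ∪ {ω₄,ω₆}
  {ω₃,ω₄,ω₆}  = {ω₃} ∪ {ω₄,ω₆}
  {ω₁,ω₂,ω₃,ω₄}  = {ω₁,ω₂,ω₃} ∪ {ω₁,ω₄}
  {ω₁,ω₂,ω₄,ω₅}  = {ω₃,ω₆}ᶜ
  {ω₁,ω₂,ω₅,ω₆}  = {ω₅} ∪ {ω₁,ω₂,ω₆}
  {ω₁,ω₃,ω₄,ω₅}  = {ω₃,ω₄,ω₅} ∪ {ω₁}
  {ω₁,ω₃,ω₅,ω₆}  = {ω₁} ∪ {ω₃,ω₅,ω₆}
  {ω₂,ω₃,ω₄,ω₆}  = {ω₂,ω₃,ω₆} ∪ {ω₄}
  {ω₂,ω₄,ω₅,ω₆}  = {ω₂} ∪ {ω₄,ω₅,ω₆}
  — 62 sets.
Step 5 adds 2:
  {ω₁,ω₅,ω₆}  = {ω₂,ω₃,ω₄}ᶜ
  {ω₂,ω₅,ω₆}  = {ω₁,ω₃,ω₄}ᶜ
  — 64 sets.
Step 6: closed — nothing new.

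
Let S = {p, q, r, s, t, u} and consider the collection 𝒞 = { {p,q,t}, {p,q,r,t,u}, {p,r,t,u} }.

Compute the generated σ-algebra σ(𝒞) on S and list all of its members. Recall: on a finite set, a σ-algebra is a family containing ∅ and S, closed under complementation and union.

|σ(𝒞)| = 16.  σ(𝒞) = { ∅, {q}, {s}, {p,t}, {q,s}, {r,u}, {p,q,t}, {p,s,t}, {q,r,u}, {r,s,u}, {p,q,s,t}, {p,r,t,u}, {q,r,s,u}, {p,q,r,t,u}, {p,r,s,t,u}, S }

Trace:
Start: 𝒞 ∪ {∅, S} = { ∅, {p,q,t}, {p,r,t,u}, {p,q,r,t,u}, S }.
Iteration 1: 3 new —
  {s}  = ᶜ of {p,q,r,t,u}
  {q,s}  = ᶜ of {p,r,t,u}
  {r,s,u}  = ᶜ of {p,q,t}
  — 8 sets.
Iteration 2 adds 3:
  {p,q,s,t}  = {s} ∪ {p,q,t}
  {q,r,s,u}  = {r,s,u} ∪ {q,s}
  {p,r,s,t,u}  = {p,r,t,u} ∪ {s}
  — 11 sets.
Iteration 3 adds 3:
  {q}  = ᶜ of {p,r,s,t,u}
  {p,t}  = ᶜ of {q,r,s,u}
  {r,u}  = ᶜ of {p,q,s,t}
  — 14 sets.
Iteration 4 adds 2:
  {p,s,t}  = {p,t} ∪ {s}
  {q,r,u}  = {r,u} ∪ {q}
  — 16 sets.
Iteration 5: no new sets; the family is a σ-algebra.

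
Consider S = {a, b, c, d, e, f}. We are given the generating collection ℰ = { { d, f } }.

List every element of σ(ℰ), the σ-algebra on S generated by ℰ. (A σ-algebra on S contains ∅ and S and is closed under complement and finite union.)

Take S₀ = ℰ ∪ {∅, S} = { ∅, { d, f }, S }.
Iteration 1. New:
  { a, b, c, e }  = complement { d, f }
Iteration 2 adds nothing — fixpoint reached.

σ(ℰ) = { ∅, { d, f }, { a, b, c, e }, S }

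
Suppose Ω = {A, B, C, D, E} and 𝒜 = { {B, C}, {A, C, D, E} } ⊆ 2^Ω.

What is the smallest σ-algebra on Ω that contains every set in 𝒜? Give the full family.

Seed the family with 𝒜 together with ∅ and Ω: { {}, {B, C}, {A, C, D, E}, Ω }.
Pass 1 (2 new):
  {B}  = ᶜ of {A, C, D, E}
  {A, D, E}  = ᶜ of {B, C}
  (now 6)
Pass 2 (1 new):
  {A, B, D, E}  = {A, D, E} ∪ {B}
  (now 7)
Pass 3. New:
  {C}  = ᶜ of {A, B, D, E}
  (now 8)
Pass 4: closed — nothing new.

Therefore σ(𝒜) = { {}, {B}, {C}, {B, C}, {A, D, E}, {A, B, D, E}, {A, C, D, E}, Ω } (|σ(𝒜)| = 8).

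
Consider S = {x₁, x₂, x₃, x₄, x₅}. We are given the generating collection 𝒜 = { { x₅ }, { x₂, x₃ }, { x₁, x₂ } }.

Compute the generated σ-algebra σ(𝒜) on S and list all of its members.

Seed the family with 𝒜 together with ∅ and S: { {}, { x₅ }, { x₁, x₂ }, { x₂, x₃ }, S }.
Pass 1. New:
  { x₁, x₂, x₃ }  = { x₂, x₃ } ∪ { x₁, x₂ }
  { x₁, x₂, x₅ }  = { x₁, x₂ } ∪ { x₅ }
  { x₁, x₄, x₅ }  = complement { x₂, x₃ }
  { x₂, x₃, x₅ }  = { x₂, x₃ } ∪ { x₅ }
  { x₃, x₄, x₅ }  = complement { x₁, x₂ }
  { x₁, x₂, x₃, x₄ }  = complement { x₅ }
  (now 11)
Pass 2 adds 7:
  { x₁, x₄ }  = complement { x₂, x₃, x₅ }
  { x₃, x₄ }  = complement { x₁, x₂, x₅ }
  { x₄, x₅ }  = complement { x₁, x₂, x₃ }
  { x₁, x₂, x₃, x₅ }  = { x₁, x₂, x₃ } ∪ { x₅ }
  { x₁, x₂, x₄, x₅ }  = { x₁, x₄, x₅ } ∪ { x₁, x₂ }
  { x₁, x₃, x₄, x₅ }  = { x₁, x₄, x₅ } ∪ { x₃, x₄, x₅ }
  { x₂, x₃, x₄, x₅ }  = { x₃, x₄, x₅ } ∪ { x₂, x₃, x₅ }
  (now 18)
Pass 3: 7 new —
  { x₁ }  = complement { x₂, x₃, x₄, x₅ }
  { x₂ }  = complement { x₁, x₃, x₄, x₅ }
  { x₃ }  = complement { x₁, x₂, x₄, x₅ }
  { x₄ }  = complement { x₁, x₂, x₃, x₅ }
  { x₁, x₂, x₄ }  = { x₁, x₂ } ∪ { x₁, x₄ }
  { x₁, x₃, x₄ }  = { x₃, x₄ } ∪ { x₁, x₄ }
  { x₂, x₃, x₄ }  = { x₃, x₄ } ∪ { x₂, x₃ }
  (now 25)
Pass 4 adds 6:
  { x₁, x₃ }  = { x₃ } ∪ { x₁ }
  { x₁, x₅ }  = complement { x₂, x₃, x₄ }
  { x₂, x₄ }  = { x₂ } ∪ { x₄ }
  { x₂, x₅ }  = complement { x₁, x₃, x₄ }
  { x₃, x₅ }  = complement { x₁, x₂, x₄ }
  { x₂, x₄, x₅ }  = { x₂ } ∪ { x₄, x₅ }
  (now 31)
Pass 5 adds 1:
  { x₁, x₃, x₅ }  = complement { x₂, x₄ }
  (now 32)
Pass 6: no new sets; the family is a σ-algebra.

Hence σ(𝒜) has 32 members: { {}, { x₁ }, { x₂ }, { x₃ }, { x₄ }, { x₅ }, { x₁, x₂ }, { x₁, x₃ }, { x₁, x₄ }, { x₁, x₅ }, { x₂, x₃ }, { x₂, x₄ }, { x₂, x₅ }, { x₃, x₄ }, { x₃, x₅ }, { x₄, x₅ }, { x₁, x₂, x₃ }, { x₁, x₂, x₄ }, { x₁, x₂, x₅ }, { x₁, x₃, x₄ }, { x₁, x₃, x₅ }, { x₁, x₄, x₅ }, { x₂, x₃, x₄ }, { x₂, x₃, x₅ }, { x₂, x₄, x₅ }, { x₃, x₄, x₅ }, { x₁, x₂, x₃, x₄ }, { x₁, x₂, x₃, x₅ }, { x₁, x₂, x₄, x₅ }, { x₁, x₃, x₄, x₅ }, { x₂, x₃, x₄, x₅ }, S }.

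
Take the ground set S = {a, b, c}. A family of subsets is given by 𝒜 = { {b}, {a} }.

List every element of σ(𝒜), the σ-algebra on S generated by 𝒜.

|σ(𝒜)| = 8.  σ(𝒜) = { {}, {a}, {b}, {c}, {a, b}, {a, c}, {b, c}, S }

Trace:
Begin from { {}, {a}, {b}, S } (that is, 𝒜 plus ∅ and S).
Iteration 1 adds 3:
  {a, b}  = {b} ∪ {a}
  {a, c}  = ᶜ of {b}
  {b, c}  = ᶜ of {a}
  [7 total]
Iteration 2: +1 →
  {c}  = ᶜ of {a, b}
  [8 total]
Iteration 3 adds nothing — fixpoint reached.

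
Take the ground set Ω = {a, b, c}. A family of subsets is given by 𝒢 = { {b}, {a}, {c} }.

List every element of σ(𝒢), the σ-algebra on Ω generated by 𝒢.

Start: 𝒢 ∪ {∅, Ω} = { {}, {a}, {b}, {c}, Ω }.
Round 1: 3 new —
  {a, b}  = {c}ᶜ
  {a, c}  = {b}ᶜ
  {b, c}  = {a}ᶜ
  — 8 sets.
Round 2: already closed under ᶜ and ∪.

Therefore σ(𝒢) = { {}, {a}, {b}, {c}, {a, b}, {a, c}, {b, c}, Ω } (|σ(𝒢)| = 8).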